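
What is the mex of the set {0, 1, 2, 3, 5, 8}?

4

The values 0, 1, 2, 3 are all present; 4 is the first non-negative integer missing from the set.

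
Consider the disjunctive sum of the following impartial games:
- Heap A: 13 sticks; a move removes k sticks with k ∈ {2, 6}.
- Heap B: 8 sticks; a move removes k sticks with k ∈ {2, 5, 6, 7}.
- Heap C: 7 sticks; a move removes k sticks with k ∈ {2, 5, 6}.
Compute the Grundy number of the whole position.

Build the Grundy sequence for heap A with g(k) = mex{g(k−s) : s ∈ {2, 6}, s ≤ k}:
g(0) = mex{} = 0
g(1) = mex{} = 0
g(2) = mex{0} = 1
g(3) = mex{0} = 1
g(4) = mex{1} = 0
g(5) = mex{1} = 0
g(6) = mex{0} = 1
g(7) = mex{0} = 1
g(8) = mex{1} = 0
g(9) = mex{1} = 0
g(10) = mex{0} = 1
g(11) = mex{0} = 1
g(12) = mex{1} = 0
g(13) = mex{1} = 0
So g(13) = 0.
For heap B, compute g(0), g(1), … with moves {2, 5, 6, 7}:
g(0) = mex{} = 0
g(1) = mex{} = 0
g(2) = mex{0} = 1
g(3) = mex{0} = 1
g(4) = mex{1} = 0
g(5) = mex{0,1} = 2
g(6) = mex{0} = 1
g(7) = mex{0,1,2} = 3
g(8) = mex{0,1} = 2
So g(8) = 2.
Build the Grundy sequence for heap C with g(k) = mex{g(k−s) : s ∈ {2, 5, 6}, s ≤ k}:
g(0) = mex{} = 0
g(1) = mex{} = 0
g(2) = mex{0} = 1
g(3) = mex{0} = 1
g(4) = mex{1} = 0
g(5) = mex{0,1} = 2
g(6) = mex{0} = 1
g(7) = mex{0,1,2} = 3
So g(7) = 3.
The value of a disjunctive sum is the nim-sum of the parts.
Combined value = 0 XOR 2 XOR 3 = 1.

1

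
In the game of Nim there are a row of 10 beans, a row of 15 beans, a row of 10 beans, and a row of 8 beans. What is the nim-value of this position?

Nim-sum: 10 ^ 15 ^ 10 ^ 8 = 7.

7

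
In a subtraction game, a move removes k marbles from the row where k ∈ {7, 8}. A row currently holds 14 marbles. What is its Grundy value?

Grundy values for subtraction set {7, 8}:
k:     0  1  2  3  4  5  6  7  8  9 10 11 12 13 14
g(k):  0  0  0  0  0  0  0  1  1  1  1  1  1  1  2
So g(14) = 2.

2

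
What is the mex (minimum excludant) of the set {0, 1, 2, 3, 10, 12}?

The values 0, 1, 2, 3 are all present; 4 is the first non-negative integer missing from the set.

4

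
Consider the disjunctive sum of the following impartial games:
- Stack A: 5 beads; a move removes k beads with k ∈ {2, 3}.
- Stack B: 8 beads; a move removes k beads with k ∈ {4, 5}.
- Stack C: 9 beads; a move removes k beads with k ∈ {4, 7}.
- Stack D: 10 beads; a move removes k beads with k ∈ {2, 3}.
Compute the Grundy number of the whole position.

For stack A, compute g(0), g(1), … with moves {2, 3}:
g(0) = mex{} = 0
g(1) = mex{} = 0
g(2) = mex{0} = 1
g(3) = mex{0} = 1
g(4) = mex{0,1} = 2
g(5) = mex{1} = 0
So g(5) = 0.
For stack B, compute g(0), g(1), … with moves {4, 5}:
g(0) = mex{} = 0
g(1) = mex{} = 0
g(2) = mex{} = 0
g(3) = mex{} = 0
g(4) = mex{0} = 1
g(5) = mex{0} = 1
g(6) = mex{0} = 1
g(7) = mex{0} = 1
g(8) = mex{0,1} = 2
So g(8) = 2.
For stack C, compute g(0), g(1), … with moves {4, 7}:
k:     0  1  2  3  4  5  6  7  8  9
g(k):  0  0  0  0  1  1  1  1  2  2
So g(9) = 2.
For stack D, compute g(0), g(1), … with moves {2, 3}:
k:     0  1  2  3  4  5  6  7  8  9 10
g(k):  0  0  1  1  2  0  0  1  1  2  0
So g(10) = 0.
The value of a disjunctive sum is the nim-sum of the parts.
Combined value = 0 XOR 2 XOR 2 XOR 0 = 0.

0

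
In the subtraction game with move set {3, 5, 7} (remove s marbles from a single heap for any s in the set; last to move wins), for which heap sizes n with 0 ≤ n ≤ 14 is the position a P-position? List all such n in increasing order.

0, 1, 2, 10, 11, 12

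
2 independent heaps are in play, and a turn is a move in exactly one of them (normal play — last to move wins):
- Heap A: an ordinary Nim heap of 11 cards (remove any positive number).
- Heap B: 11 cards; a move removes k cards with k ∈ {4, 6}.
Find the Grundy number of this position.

Heap A is a plain Nim heap of size 11, so its Grundy value is 11.
For heap B, compute g(0), g(1), … with moves {4, 6}:
k:     0  1  2  3  4  5  6  7  8  9 10 11
g(k):  0  0  0  0  1  1  1  1  2  2  0  0
So g(11) = 0.
By the Sprague-Grundy theorem, the Grundy value of a sum of independent games is the XOR of the component values.
Combined value = 11 ⊕ 0 = 11.

11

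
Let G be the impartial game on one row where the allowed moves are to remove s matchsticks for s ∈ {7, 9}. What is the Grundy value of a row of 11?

1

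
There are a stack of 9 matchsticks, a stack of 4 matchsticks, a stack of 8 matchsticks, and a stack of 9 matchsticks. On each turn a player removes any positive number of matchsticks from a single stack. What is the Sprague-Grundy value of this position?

12

Nim-sum: 9 ⊕ 4 ⊕ 8 ⊕ 9 = 12.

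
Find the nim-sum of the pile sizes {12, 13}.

1

Compute the nim-sum pairwise:
12 ^ 13 = 1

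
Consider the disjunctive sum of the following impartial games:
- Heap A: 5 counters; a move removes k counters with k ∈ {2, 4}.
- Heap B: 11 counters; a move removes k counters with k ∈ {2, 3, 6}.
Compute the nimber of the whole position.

Build the Grundy sequence for heap A with g(k) = mex{g(k−s) : s ∈ {2, 4}, s ≤ k}:
k:     0  1  2  3  4  5
g(k):  0  0  1  1  2  2
So g(5) = 2.
For heap B, compute g(0), g(1), … with moves {2, 3, 6}:
k:     0  1  2  3  4  5  6  7  8  9 10 11
g(k):  0  0  1  1  2  0  3  1  2  0  0  1
So g(11) = 1.
By the Sprague-Grundy theorem, the Grundy value of a sum of independent games is the XOR of the component values.
Combined value = 2 ⊕ 1 = 3.

3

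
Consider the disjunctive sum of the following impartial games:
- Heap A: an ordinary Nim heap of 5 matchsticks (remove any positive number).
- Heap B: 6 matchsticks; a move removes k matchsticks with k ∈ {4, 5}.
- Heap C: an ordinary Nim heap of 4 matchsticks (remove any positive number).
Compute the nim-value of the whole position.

0

Heap A is a plain Nim heap of size 5, so its Grundy value is 5.
For heap B, compute g(0), g(1), … with moves {4, 5}:
k:     0  1  2  3  4  5  6
g(k):  0  0  0  0  1  1  1
So g(6) = 1.
Heap C is a plain Nim heap of size 4, so its Grundy value is 4.
The value of a disjunctive sum is the nim-sum of the parts.
Combined value = 5 ⊕ 1 ⊕ 4 = 0.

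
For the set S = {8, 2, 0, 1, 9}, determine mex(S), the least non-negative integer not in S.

The values 0, 1, 2 are all present; 3 is the first non-negative integer missing from the set.

3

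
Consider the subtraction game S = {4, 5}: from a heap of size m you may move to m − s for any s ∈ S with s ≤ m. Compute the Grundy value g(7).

1

Compute g(0), g(1), … for moves {4, 5}:
g(0) = mex{} = 0
g(1) = mex{} = 0
g(2) = mex{} = 0
g(3) = mex{} = 0
g(4) = mex{0} = 1
g(5) = mex{0} = 1
g(6) = mex{0} = 1
g(7) = mex{0} = 1
So g(7) = 1.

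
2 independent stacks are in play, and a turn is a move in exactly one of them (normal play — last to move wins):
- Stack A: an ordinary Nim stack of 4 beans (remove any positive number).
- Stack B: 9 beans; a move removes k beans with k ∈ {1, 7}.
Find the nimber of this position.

5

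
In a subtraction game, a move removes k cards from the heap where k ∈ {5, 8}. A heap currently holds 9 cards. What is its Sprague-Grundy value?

Grundy values for subtraction set {5, 8}:
k:     0  1  2  3  4  5  6  7  8  9
g(k):  0  0  0  0  0  1  1  1  1  1
So g(9) = 1.

1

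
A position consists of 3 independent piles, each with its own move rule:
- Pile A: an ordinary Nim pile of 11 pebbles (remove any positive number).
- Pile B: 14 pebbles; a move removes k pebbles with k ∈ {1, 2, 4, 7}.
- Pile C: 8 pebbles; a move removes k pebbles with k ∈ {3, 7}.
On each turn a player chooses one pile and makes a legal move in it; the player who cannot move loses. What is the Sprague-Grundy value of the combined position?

11

Pile A is a plain Nim pile of size 11, so its Grundy value is 11.
For pile B, compute g(0), g(1), … with moves {1, 2, 4, 7}:
k:     0  1  2  3  4  5  6  7  8  9 10 11 12 13 14
g(k):  0  1  2  0  1  2  0  1  2  0  1  2  0  1  2
So g(14) = 2.
For pile C, compute g(0), g(1), … with moves {3, 7}:
g(0) = mex{} = 0
g(1) = mex{} = 0
g(2) = mex{} = 0
g(3) = mex{0} = 1
g(4) = mex{0} = 1
g(5) = mex{0} = 1
g(6) = mex{1} = 0
g(7) = mex{0,1} = 2
g(8) = mex{0,1} = 2
So g(8) = 2.
By the Sprague-Grundy theorem, the Grundy value of a sum of independent games is the XOR of the component values.
Combined value = 11 XOR 2 XOR 2 = 11.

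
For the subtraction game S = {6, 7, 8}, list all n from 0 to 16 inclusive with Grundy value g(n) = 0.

Grundy values for subtraction set {6, 7, 8}:
k:     0  1  2  3  4  5  6  7  8  9 10 11 12 13 14 15 16
g(k):  0  0  0  0  0  0  1  1  1  1  1  1  2  2  0  0  0
The P-positions (g = 0) in 0..16 are 0, 1, 2, 3, 4, 5, 14, 15, 16.

0, 1, 2, 3, 4, 5, 14, 15, 16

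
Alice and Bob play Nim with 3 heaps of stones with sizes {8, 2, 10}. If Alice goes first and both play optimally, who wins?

Bob wins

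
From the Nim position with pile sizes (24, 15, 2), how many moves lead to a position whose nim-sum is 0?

1

Bitwise XOR of the heap sizes:
  11000  (24)
  01111  (15)
  00010  (2)
  -----
  10101  (21)
The overall nim-sum is X = 21. A pile of size p has a winning move iff p XOR X < p (reduce it to p XOR X).
  24: 24 XOR 21 = 13 < 24 — winning move (to 13).
  15: 15 XOR 21 = 26 ≥ 15 — no move.
  2: 2 XOR 21 = 23 ≥ 2 — no move.
That gives 1 winning move.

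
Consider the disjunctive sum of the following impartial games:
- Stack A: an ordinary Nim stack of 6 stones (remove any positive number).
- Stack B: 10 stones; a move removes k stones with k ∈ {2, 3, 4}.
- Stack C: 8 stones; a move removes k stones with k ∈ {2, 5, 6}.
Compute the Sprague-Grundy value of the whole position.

4

Stack A is a plain Nim stack of size 6, so its Grundy value is 6.
Grundy values for stack B (subtraction set {2, 3, 4}):
g(0) = mex{} = 0
g(1) = mex{} = 0
g(2) = mex{0} = 1
g(3) = mex{0} = 1
g(4) = mex{0,1} = 2
g(5) = mex{0,1} = 2
g(6) = mex{1,2} = 0
g(7) = mex{1,2} = 0
g(8) = mex{0,2} = 1
g(9) = mex{0,2} = 1
g(10) = mex{0,1} = 2
So g(10) = 2.
Build the Grundy sequence for stack C with g(k) = mex{g(k−s) : s ∈ {2, 5, 6}, s ≤ k}:
k:     0  1  2  3  4  5  6  7  8
g(k):  0  0  1  1  0  2  1  3  0
So g(8) = 0.
The value of a disjunctive sum is the nim-sum of the parts.
Combined value = 6 ⊕ 2 ⊕ 0 = 4.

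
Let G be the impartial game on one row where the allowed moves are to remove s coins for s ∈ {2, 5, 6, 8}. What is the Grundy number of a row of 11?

0

Compute g(0), g(1), … for moves {2, 5, 6, 8}:
k:     0  1  2  3  4  5  6  7  8  9 10 11
g(k):  0  0  1  1  0  2  1  3  2  2  3  0
So g(11) = 0.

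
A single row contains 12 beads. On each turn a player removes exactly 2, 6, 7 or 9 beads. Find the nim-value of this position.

2

Grundy values for subtraction set {2, 6, 7, 9}:
g(0) = mex{} = 0
g(1) = mex{} = 0
g(2) = mex{0} = 1
g(3) = mex{0} = 1
g(4) = mex{1} = 0
g(5) = mex{1} = 0
g(6) = mex{0} = 1
g(7) = mex{0} = 1
g(8) = mex{0,1} = 2
g(9) = mex{0,1} = 2
g(10) = mex{0,1,2} = 3
g(11) = mex{0,1,2} = 3
g(12) = mex{0,1,3} = 2
So g(12) = 2.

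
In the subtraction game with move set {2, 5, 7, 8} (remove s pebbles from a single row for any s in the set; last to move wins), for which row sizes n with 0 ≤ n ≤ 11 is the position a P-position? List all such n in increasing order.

0, 1, 4, 10

Grundy values for subtraction set {2, 5, 7, 8}:
k:     0  1  2  3  4  5  6  7  8  9 10 11
g(k):  0  0  1  1  0  2  1  3  2  2  0  3
The P-positions (g = 0) in 0..11 are 0, 1, 4, 10.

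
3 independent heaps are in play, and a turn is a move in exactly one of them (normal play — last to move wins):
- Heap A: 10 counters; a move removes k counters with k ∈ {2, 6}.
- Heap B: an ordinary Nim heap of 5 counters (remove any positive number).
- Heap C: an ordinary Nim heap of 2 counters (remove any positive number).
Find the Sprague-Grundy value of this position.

6

For heap A, compute g(0), g(1), … with moves {2, 6}:
g(0) = mex{} = 0
g(1) = mex{} = 0
g(2) = mex{0} = 1
g(3) = mex{0} = 1
g(4) = mex{1} = 0
g(5) = mex{1} = 0
g(6) = mex{0} = 1
g(7) = mex{0} = 1
g(8) = mex{1} = 0
g(9) = mex{1} = 0
g(10) = mex{0} = 1
So g(10) = 1.
Heap B is a plain Nim heap of size 5, so its Grundy value is 5.
Heap C is a plain Nim heap of size 2, so its Grundy value is 2.
The value of a disjunctive sum is the nim-sum of the parts.
Combined value = 1 XOR 5 XOR 2 = 6.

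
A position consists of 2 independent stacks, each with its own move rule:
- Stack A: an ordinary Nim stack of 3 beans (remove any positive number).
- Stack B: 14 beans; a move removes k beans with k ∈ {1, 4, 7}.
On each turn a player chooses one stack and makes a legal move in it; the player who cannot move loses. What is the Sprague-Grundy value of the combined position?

Stack A is a plain Nim stack of size 3, so its Grundy value is 3.
For stack B, compute g(0), g(1), … with moves {1, 4, 7}:
k:     0  1  2  3  4  5  6  7  8  9 10 11 12 13 14
g(k):  0  1  0  1  2  0  1  2  0  1  0  1  2  0  1
So g(14) = 1.
The value of a disjunctive sum is the nim-sum of the parts.
Combined value = 3 ⊕ 1 = 2.

2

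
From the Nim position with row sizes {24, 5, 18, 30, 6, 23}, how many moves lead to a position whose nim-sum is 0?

0

Compute the nim-sum pairwise:
24 ⊕ 5 = 29
29 ⊕ 18 = 15
15 ⊕ 30 = 17
17 ⊕ 6 = 23
23 ⊕ 23 = 0
The nim-sum is already 0, so every move leaves a nonzero nim-sum — there are no winning moves.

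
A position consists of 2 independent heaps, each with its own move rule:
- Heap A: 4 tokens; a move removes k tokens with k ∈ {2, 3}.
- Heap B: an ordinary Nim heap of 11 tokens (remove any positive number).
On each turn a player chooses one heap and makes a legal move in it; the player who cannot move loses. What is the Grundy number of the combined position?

Grundy values for heap A (subtraction set {2, 3}):
k:     0  1  2  3  4
g(k):  0  0  1  1  2
So g(4) = 2.
Heap B is a plain Nim heap of size 11, so its Grundy value is 11.
The value of a disjunctive sum is the nim-sum of the parts.
Combined value = 2 XOR 11 = 9.

9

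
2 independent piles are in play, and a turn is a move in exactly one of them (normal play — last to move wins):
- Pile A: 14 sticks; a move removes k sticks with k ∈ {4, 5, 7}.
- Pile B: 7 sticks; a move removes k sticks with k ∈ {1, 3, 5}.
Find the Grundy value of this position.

1

Grundy values for pile A (subtraction set {4, 5, 7}):
g(0) = mex{} = 0
g(1) = mex{} = 0
g(2) = mex{} = 0
g(3) = mex{} = 0
g(4) = mex{0} = 1
g(5) = mex{0} = 1
g(6) = mex{0} = 1
g(7) = mex{0} = 1
g(8) = mex{0,1} = 2
g(9) = mex{0,1} = 2
g(10) = mex{0,1} = 2
g(11) = mex{1} = 0
g(12) = mex{1,2} = 0
g(13) = mex{1,2} = 0
g(14) = mex{1,2} = 0
So g(14) = 0.
For pile B, compute g(0), g(1), … with moves {1, 3, 5}:
g(0) = mex{} = 0
g(1) = mex{0} = 1
g(2) = mex{1} = 0
g(3) = mex{0} = 1
g(4) = mex{1} = 0
g(5) = mex{0} = 1
g(6) = mex{1} = 0
g(7) = mex{0} = 1
So g(7) = 1.
The value of a disjunctive sum is the nim-sum of the parts.
Combined value = 0 XOR 1 = 1.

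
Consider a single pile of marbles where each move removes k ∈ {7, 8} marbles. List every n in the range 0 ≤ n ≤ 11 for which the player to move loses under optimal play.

Build the Grundy sequence with g(k) = mex{g(k−s) : s ∈ {7, 8}, s ≤ k}:
g(0) = mex{} = 0
g(1) = mex{} = 0
g(2) = mex{} = 0
g(3) = mex{} = 0
g(4) = mex{} = 0
g(5) = mex{} = 0
g(6) = mex{} = 0
g(7) = mex{0} = 1
g(8) = mex{0} = 1
g(9) = mex{0} = 1
g(10) = mex{0} = 1
g(11) = mex{0} = 1
The P-positions (g = 0) in 0..11 are 0, 1, 2, 3, 4, 5, 6.

0, 1, 2, 3, 4, 5, 6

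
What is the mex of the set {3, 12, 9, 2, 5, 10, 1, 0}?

4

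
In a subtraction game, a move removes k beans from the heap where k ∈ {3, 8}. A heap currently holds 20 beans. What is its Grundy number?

1

Compute g(0), g(1), … for moves {3, 8}:
k:     0  1  2  3  4  5  6  7  8  9 10 11 12 13 14 15 16 17 18 19 20
g(k):  0  0  0  1  1  1  0  0  2  1  1  0  0  0  1  1  1  0  0  2  1
So g(20) = 1.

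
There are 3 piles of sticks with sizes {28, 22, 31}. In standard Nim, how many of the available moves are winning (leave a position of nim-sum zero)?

Compute the nim-sum pairwise:
28 ^ 22 = 10
10 ^ 31 = 21
The overall nim-sum is X = 21. A pile of size p has a winning move iff p XOR X < p (reduce it to p XOR X).
  28: 28 XOR 21 = 9 < 28 — winning move (to 9).
  22: 22 XOR 21 = 3 < 22 — winning move (to 3).
  31: 31 XOR 21 = 10 < 31 — winning move (to 10).
That gives 3 winning moves.

3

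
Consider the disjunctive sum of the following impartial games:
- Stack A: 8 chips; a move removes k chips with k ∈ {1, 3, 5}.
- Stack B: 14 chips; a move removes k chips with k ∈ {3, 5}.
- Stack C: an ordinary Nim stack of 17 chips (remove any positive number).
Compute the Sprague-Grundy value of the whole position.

19

Build the Grundy sequence for stack A with g(k) = mex{g(k−s) : s ∈ {1, 3, 5}, s ≤ k}:
g(0) = mex{} = 0
g(1) = mex{0} = 1
g(2) = mex{1} = 0
g(3) = mex{0} = 1
g(4) = mex{1} = 0
g(5) = mex{0} = 1
g(6) = mex{1} = 0
g(7) = mex{0} = 1
g(8) = mex{1} = 0
So g(8) = 0.
For stack B, compute g(0), g(1), … with moves {3, 5}:
g(0) = mex{} = 0
g(1) = mex{} = 0
g(2) = mex{} = 0
g(3) = mex{0} = 1
g(4) = mex{0} = 1
g(5) = mex{0} = 1
g(6) = mex{0,1} = 2
g(7) = mex{0,1} = 2
g(8) = mex{1} = 0
g(9) = mex{1,2} = 0
g(10) = mex{1,2} = 0
g(11) = mex{0,2} = 1
g(12) = mex{0,2} = 1
g(13) = mex{0} = 1
g(14) = mex{0,1} = 2
So g(14) = 2.
Stack C is a plain Nim stack of size 17, so its Grundy value is 17.
The value of a disjunctive sum is the nim-sum of the parts.
Combined value = 0 XOR 2 XOR 17 = 19.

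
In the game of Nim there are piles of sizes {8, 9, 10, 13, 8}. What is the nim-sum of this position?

14

Nim-sum: 8 ⊕ 9 ⊕ 10 ⊕ 13 ⊕ 8 = 14.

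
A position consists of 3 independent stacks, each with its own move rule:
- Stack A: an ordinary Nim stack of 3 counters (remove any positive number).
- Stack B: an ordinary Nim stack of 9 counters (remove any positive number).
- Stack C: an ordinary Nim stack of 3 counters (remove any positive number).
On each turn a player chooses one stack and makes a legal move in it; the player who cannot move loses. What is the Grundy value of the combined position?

9

Stack A is a plain Nim stack of size 3, so its Grundy value is 3.
Stack B is a plain Nim stack of size 9, so its Grundy value is 9.
Stack C is a plain Nim stack of size 3, so its Grundy value is 3.
By the Sprague-Grundy theorem, the Grundy value of a sum of independent games is the XOR of the component values.
Combined value = 3 XOR 9 XOR 3 = 9.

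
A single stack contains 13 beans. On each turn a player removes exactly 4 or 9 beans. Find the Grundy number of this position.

0

Grundy values for subtraction set {4, 9}:
k:     0  1  2  3  4  5  6  7  8  9 10 11 12 13
g(k):  0  0  0  0  1  1  1  1  0  2  2  2  1  0
So g(13) = 0.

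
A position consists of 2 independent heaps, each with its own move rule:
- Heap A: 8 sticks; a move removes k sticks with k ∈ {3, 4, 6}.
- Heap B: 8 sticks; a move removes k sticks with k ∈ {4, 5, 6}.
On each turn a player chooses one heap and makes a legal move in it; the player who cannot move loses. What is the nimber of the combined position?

Grundy values for heap A (subtraction set {3, 4, 6}):
g(0) = mex{} = 0
g(1) = mex{} = 0
g(2) = mex{} = 0
g(3) = mex{0} = 1
g(4) = mex{0} = 1
g(5) = mex{0} = 1
g(6) = mex{0,1} = 2
g(7) = mex{0,1} = 2
g(8) = mex{0,1} = 2
So g(8) = 2.
Grundy values for heap B (subtraction set {4, 5, 6}):
g(0) = mex{} = 0
g(1) = mex{} = 0
g(2) = mex{} = 0
g(3) = mex{} = 0
g(4) = mex{0} = 1
g(5) = mex{0} = 1
g(6) = mex{0} = 1
g(7) = mex{0} = 1
g(8) = mex{0,1} = 2
So g(8) = 2.
The value of a disjunctive sum is the nim-sum of the parts.
Combined value = 2 XOR 2 = 0.

0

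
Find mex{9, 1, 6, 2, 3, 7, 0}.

The values 0, 1, 2, 3 are all present; 4 is the first non-negative integer missing from the set.

4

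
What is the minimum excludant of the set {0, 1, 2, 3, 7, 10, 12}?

The values 0, 1, 2, 3 are all present; 4 is the first non-negative integer missing from the set.

4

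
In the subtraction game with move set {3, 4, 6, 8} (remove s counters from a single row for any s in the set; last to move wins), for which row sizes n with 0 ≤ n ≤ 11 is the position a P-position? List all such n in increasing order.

Build the Grundy sequence with g(k) = mex{g(k−s) : s ∈ {3, 4, 6, 8}, s ≤ k}:
k:     0  1  2  3  4  5  6  7  8  9 10 11
g(k):  0  0  0  1  1  1  2  2  2  3  3  0
The P-positions (g = 0) in 0..11 are 0, 1, 2, 11.

0, 1, 2, 11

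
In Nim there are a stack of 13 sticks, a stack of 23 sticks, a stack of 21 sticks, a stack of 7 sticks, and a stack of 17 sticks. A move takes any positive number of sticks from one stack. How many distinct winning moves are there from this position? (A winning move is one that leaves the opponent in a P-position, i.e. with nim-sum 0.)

3

Bitwise XOR of the heap sizes:
  01101  (13)
  10111  (23)
  10101  (21)
  00111  (7)
  10001  (17)
  -----
  11001  (25)
The overall nim-sum is X = 25. A stack of size p has a winning move iff p XOR X < p (reduce it to p XOR X).
  13: 13 XOR 25 = 20 ≥ 13 — no move.
  23: 23 XOR 25 = 14 < 23 — winning move (to 14).
  21: 21 XOR 25 = 12 < 21 — winning move (to 12).
  7: 7 XOR 25 = 30 ≥ 7 — no move.
  17: 17 XOR 25 = 8 < 17 — winning move (to 8).
That gives 3 winning moves.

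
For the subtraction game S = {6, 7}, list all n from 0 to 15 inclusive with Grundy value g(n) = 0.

0, 1, 2, 3, 4, 5, 13, 14, 15

Build the Grundy sequence with g(k) = mex{g(k−s) : s ∈ {6, 7}, s ≤ k}:
k:     0  1  2  3  4  5  6  7  8  9 10 11 12 13 14 15
g(k):  0  0  0  0  0  0  1  1  1  1  1  1  2  0  0  0
The P-positions (g = 0) in 0..15 are 0, 1, 2, 3, 4, 5, 13, 14, 15.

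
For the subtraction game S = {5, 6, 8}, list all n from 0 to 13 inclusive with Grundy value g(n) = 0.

Compute g(0), g(1), … for moves {5, 6, 8}:
g(0) = mex{} = 0
g(1) = mex{} = 0
g(2) = mex{} = 0
g(3) = mex{} = 0
g(4) = mex{} = 0
g(5) = mex{0} = 1
g(6) = mex{0} = 1
g(7) = mex{0} = 1
g(8) = mex{0} = 1
g(9) = mex{0} = 1
g(10) = mex{0,1} = 2
g(11) = mex{0,1} = 2
g(12) = mex{0,1} = 2
g(13) = mex{1} = 0
The P-positions (g = 0) in 0..13 are 0, 1, 2, 3, 4, 13.

0, 1, 2, 3, 4, 13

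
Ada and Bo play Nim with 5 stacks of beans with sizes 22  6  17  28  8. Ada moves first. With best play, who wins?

Ada wins

Nim-sum: 22 ⊕ 6 ⊕ 17 ⊕ 28 ⊕ 8 = 21.
The nim-sum is 21 ≠ 0, so this is an N-position: the player to move can win; Ada has a winning move.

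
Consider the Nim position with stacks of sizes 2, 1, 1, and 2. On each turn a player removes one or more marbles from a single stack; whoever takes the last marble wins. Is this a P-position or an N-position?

P-position

Compute the nim-sum pairwise:
2 XOR 1 = 3
3 XOR 1 = 2
2 XOR 2 = 0
The nim-sum is 0, so this is a P-position: the player to move is in a losing position under optimal play.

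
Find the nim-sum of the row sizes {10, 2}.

Nim-sum: 10 ^ 2 = 8.

8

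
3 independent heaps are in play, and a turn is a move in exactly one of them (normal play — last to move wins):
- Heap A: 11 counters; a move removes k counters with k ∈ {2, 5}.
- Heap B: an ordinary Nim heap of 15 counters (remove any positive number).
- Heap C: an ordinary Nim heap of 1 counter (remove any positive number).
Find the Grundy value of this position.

Build the Grundy sequence for heap A with g(k) = mex{g(k−s) : s ∈ {2, 5}, s ≤ k}:
k:     0  1  2  3  4  5  6  7  8  9 10 11
g(k):  0  0  1  1  0  2  1  0  0  1  1  0
So g(11) = 0.
Heap B is a plain Nim heap of size 15, so its Grundy value is 15.
Heap C is a plain Nim heap of size 1, so its Grundy value is 1.
By the Sprague-Grundy theorem, the Grundy value of a sum of independent games is the XOR of the component values.
Combined value = 0 ⊕ 15 ⊕ 1 = 14.

14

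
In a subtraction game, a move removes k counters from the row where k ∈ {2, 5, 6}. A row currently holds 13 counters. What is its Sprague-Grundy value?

Build the Grundy sequence with g(k) = mex{g(k−s) : s ∈ {2, 5, 6}, s ≤ k}:
k:     0  1  2  3  4  5  6  7  8  9 10 11 12 13
g(k):  0  0  1  1  0  2  1  3  0  2  1  0  0  1
So g(13) = 1.

1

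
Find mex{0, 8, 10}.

1

0 is in the set but 1 is not, so the mex is 1.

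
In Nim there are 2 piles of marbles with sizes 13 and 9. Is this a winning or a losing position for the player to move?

Winning position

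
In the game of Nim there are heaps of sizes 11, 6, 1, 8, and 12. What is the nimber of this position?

Write each in binary and XOR column by column:
  1011  (11)
  0110  (6)
  0001  (1)
  1000  (8)
  1100  (12)
  ----
  1000  (8)

8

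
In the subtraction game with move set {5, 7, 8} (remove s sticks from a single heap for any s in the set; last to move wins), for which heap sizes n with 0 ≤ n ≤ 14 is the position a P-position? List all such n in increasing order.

Grundy values for subtraction set {5, 7, 8}:
k:     0  1  2  3  4  5  6  7  8  9 10 11 12 13 14
g(k):  0  0  0  0  0  1  1  1  1  1  2  2  2  0  0
The P-positions (g = 0) in 0..14 are 0, 1, 2, 3, 4, 13, 14.

0, 1, 2, 3, 4, 13, 14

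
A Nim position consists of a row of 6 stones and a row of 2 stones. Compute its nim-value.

Compute the nim-sum pairwise:
6 XOR 2 = 4

4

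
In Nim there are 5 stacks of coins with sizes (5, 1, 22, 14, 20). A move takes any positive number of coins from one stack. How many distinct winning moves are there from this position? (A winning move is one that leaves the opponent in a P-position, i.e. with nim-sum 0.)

1

Nim-sum: 5 ⊕ 1 ⊕ 22 ⊕ 14 ⊕ 20 = 8.
The overall nim-sum is X = 8. A stack of size p has a winning move iff p XOR X < p (reduce it to p XOR X).
  5: 5 XOR 8 = 13 ≥ 5 — no move.
  1: 1 XOR 8 = 9 ≥ 1 — no move.
  22: 22 XOR 8 = 30 ≥ 22 — no move.
  14: 14 XOR 8 = 6 < 14 — winning move (to 6).
  20: 20 XOR 8 = 28 ≥ 20 — no move.
That gives 1 winning move.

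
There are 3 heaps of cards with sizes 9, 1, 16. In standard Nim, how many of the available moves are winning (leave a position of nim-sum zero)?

Write each in binary and XOR column by column:
  01001  (9)
  00001  (1)
  10000  (16)
  -----
  11000  (24)
The overall nim-sum is X = 24. A heap of size p has a winning move iff p XOR X < p (reduce it to p XOR X).
  9: 9 XOR 24 = 17 ≥ 9 — no move.
  1: 1 XOR 24 = 25 ≥ 1 — no move.
  16: 16 XOR 24 = 8 < 16 — winning move (to 8).
That gives 1 winning move.

1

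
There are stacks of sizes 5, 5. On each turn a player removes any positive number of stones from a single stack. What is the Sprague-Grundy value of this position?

Compute the nim-sum pairwise:
5 ^ 5 = 0

0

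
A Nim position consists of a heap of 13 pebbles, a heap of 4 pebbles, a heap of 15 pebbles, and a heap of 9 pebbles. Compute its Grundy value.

Nim-sum: 13 XOR 4 XOR 15 XOR 9 = 15.

15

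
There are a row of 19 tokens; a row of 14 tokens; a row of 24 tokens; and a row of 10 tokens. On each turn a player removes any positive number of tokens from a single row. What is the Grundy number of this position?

15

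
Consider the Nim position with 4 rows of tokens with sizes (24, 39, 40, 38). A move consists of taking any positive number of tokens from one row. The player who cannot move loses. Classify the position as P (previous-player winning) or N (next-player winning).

N-position

In binary:
  011000  (24)
  100111  (39)
  101000  (40)
  100110  (38)
  ------
  110001  (49)
The nim-sum is 49 ≠ 0, so this is an N-position: the player to move can win.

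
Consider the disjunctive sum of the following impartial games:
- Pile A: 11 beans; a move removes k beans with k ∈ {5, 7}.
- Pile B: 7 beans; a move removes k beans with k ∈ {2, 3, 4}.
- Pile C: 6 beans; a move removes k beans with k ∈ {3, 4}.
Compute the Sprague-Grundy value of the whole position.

Grundy values for pile A (subtraction set {5, 7}):
k:     0  1  2  3  4  5  6  7  8  9 10 11
g(k):  0  0  0  0  0  1  1  1  1  1  2  2
So g(11) = 2.
Build the Grundy sequence for pile B with g(k) = mex{g(k−s) : s ∈ {2, 3, 4}, s ≤ k}:
k:     0  1  2  3  4  5  6  7
g(k):  0  0  1  1  2  2  0  0
So g(7) = 0.
Grundy values for pile C (subtraction set {3, 4}):
g(0) = mex{} = 0
g(1) = mex{} = 0
g(2) = mex{} = 0
g(3) = mex{0} = 1
g(4) = mex{0} = 1
g(5) = mex{0} = 1
g(6) = mex{0,1} = 2
So g(6) = 2.
The value of a disjunctive sum is the nim-sum of the parts.
Combined value = 2 ⊕ 0 ⊕ 2 = 0.

0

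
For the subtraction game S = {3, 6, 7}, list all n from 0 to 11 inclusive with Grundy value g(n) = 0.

0, 1, 2, 10, 11

Grundy values for subtraction set {3, 6, 7}:
k:     0  1  2  3  4  5  6  7  8  9 10 11
g(k):  0  0  0  1  1  1  2  2  2  3  0  0
The P-positions (g = 0) in 0..11 are 0, 1, 2, 10, 11.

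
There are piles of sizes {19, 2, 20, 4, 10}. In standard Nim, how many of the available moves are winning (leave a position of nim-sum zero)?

Nim-sum: 19 ⊕ 2 ⊕ 20 ⊕ 4 ⊕ 10 = 11.
The overall nim-sum is X = 11. A pile of size p has a winning move iff p XOR X < p (reduce it to p XOR X).
  19: 19 XOR 11 = 24 ≥ 19 — no move.
  2: 2 XOR 11 = 9 ≥ 2 — no move.
  20: 20 XOR 11 = 31 ≥ 20 — no move.
  4: 4 XOR 11 = 15 ≥ 4 — no move.
  10: 10 XOR 11 = 1 < 10 — winning move (to 1).
That gives 1 winning move.

1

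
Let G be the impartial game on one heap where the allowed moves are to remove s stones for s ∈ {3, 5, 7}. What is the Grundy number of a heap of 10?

0

Compute g(0), g(1), … for moves {3, 5, 7}:
k:     0  1  2  3  4  5  6  7  8  9 10
g(k):  0  0  0  1  1  1  2  2  2  3  0
So g(10) = 0.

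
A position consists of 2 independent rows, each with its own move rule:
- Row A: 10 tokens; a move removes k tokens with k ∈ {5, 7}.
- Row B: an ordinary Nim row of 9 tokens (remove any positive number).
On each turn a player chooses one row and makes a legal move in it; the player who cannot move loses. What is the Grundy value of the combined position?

11

Build the Grundy sequence for row A with g(k) = mex{g(k−s) : s ∈ {5, 7}, s ≤ k}:
g(0) = mex{} = 0
g(1) = mex{} = 0
g(2) = mex{} = 0
g(3) = mex{} = 0
g(4) = mex{} = 0
g(5) = mex{0} = 1
g(6) = mex{0} = 1
g(7) = mex{0} = 1
g(8) = mex{0} = 1
g(9) = mex{0} = 1
g(10) = mex{0,1} = 2
So g(10) = 2.
Row B is a plain Nim row of size 9, so its Grundy value is 9.
The value of a disjunctive sum is the nim-sum of the parts.
Combined value = 2 XOR 9 = 11.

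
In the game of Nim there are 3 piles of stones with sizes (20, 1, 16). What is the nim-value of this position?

5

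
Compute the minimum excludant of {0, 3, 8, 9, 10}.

1

0 is in the set but 1 is not, so the mex is 1.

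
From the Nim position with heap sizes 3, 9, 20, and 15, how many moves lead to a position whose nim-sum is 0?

1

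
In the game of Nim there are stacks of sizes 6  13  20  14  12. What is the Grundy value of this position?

29

Nim-sum: 6 ⊕ 13 ⊕ 20 ⊕ 14 ⊕ 12 = 29.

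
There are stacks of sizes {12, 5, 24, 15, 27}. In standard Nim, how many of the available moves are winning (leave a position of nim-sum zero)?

Compute the nim-sum pairwise:
12 XOR 5 = 9
9 XOR 24 = 17
17 XOR 15 = 30
30 XOR 27 = 5
The overall nim-sum is X = 5. A stack of size p has a winning move iff p XOR X < p (reduce it to p XOR X).
  12: 12 XOR 5 = 9 < 12 — winning move (to 9).
  5: 5 XOR 5 = 0 < 5 — winning move (to 0).
  24: 24 XOR 5 = 29 ≥ 24 — no move.
  15: 15 XOR 5 = 10 < 15 — winning move (to 10).
  27: 27 XOR 5 = 30 ≥ 27 — no move.
That gives 3 winning moves.

3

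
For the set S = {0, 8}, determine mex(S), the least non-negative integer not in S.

0 is in the set but 1 is not, so the mex is 1.

1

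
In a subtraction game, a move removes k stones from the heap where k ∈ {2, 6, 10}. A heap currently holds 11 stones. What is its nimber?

Grundy values for subtraction set {2, 6, 10}:
k:     0  1  2  3  4  5  6  7  8  9 10 11
g(k):  0  0  1  1  0  0  1  1  0  0  1  1
So g(11) = 1.

1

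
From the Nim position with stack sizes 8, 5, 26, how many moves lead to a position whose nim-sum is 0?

Nim-sum: 8 ^ 5 ^ 26 = 23.
The overall nim-sum is X = 23. A stack of size p has a winning move iff p XOR X < p (reduce it to p XOR X).
  8: 8 XOR 23 = 31 ≥ 8 — no move.
  5: 5 XOR 23 = 18 ≥ 5 — no move.
  26: 26 XOR 23 = 13 < 26 — winning move (to 13).
That gives 1 winning move.

1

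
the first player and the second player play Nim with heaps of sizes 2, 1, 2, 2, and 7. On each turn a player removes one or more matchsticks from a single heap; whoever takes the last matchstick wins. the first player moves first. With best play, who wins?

Compute the nim-sum pairwise:
2 ^ 1 = 3
3 ^ 2 = 1
1 ^ 2 = 3
3 ^ 7 = 4
The nim-sum is 4 ≠ 0, so this is an N-position: the player to move can win; the first player has a winning move.

the first player wins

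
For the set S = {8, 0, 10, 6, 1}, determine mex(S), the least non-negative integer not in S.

2

The values 0, 1 are all present; 2 is the first non-negative integer missing from the set.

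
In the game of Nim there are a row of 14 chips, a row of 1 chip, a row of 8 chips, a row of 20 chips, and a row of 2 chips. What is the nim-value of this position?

Compute the nim-sum pairwise:
14 ^ 1 = 15
15 ^ 8 = 7
7 ^ 20 = 19
19 ^ 2 = 17

17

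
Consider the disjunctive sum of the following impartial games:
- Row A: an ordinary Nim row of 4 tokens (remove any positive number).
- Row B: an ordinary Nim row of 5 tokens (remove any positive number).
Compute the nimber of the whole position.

1

Row A is a plain Nim row of size 4, so its Grundy value is 4.
Row B is a plain Nim row of size 5, so its Grundy value is 5.
The value of a disjunctive sum is the nim-sum of the parts.
Combined value = 4 ⊕ 5 = 1.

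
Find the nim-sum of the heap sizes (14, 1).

15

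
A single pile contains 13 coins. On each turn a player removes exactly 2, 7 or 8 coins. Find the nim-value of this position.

2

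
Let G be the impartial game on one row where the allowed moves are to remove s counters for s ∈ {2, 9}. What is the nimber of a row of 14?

Grundy values for subtraction set {2, 9}:
g(0) = mex{} = 0
g(1) = mex{} = 0
g(2) = mex{0} = 1
g(3) = mex{0} = 1
g(4) = mex{1} = 0
g(5) = mex{1} = 0
g(6) = mex{0} = 1
g(7) = mex{0} = 1
g(8) = mex{1} = 0
g(9) = mex{0,1} = 2
g(10) = mex{0} = 1
g(11) = mex{1,2} = 0
g(12) = mex{1} = 0
g(13) = mex{0} = 1
g(14) = mex{0} = 1
So g(14) = 1.

1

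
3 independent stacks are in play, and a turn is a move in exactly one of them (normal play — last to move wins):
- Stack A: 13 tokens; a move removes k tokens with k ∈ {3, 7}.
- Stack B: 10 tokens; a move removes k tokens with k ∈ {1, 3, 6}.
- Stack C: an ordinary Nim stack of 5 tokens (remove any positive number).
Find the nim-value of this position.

5

Build the Grundy sequence for stack A with g(k) = mex{g(k−s) : s ∈ {3, 7}, s ≤ k}:
k:     0  1  2  3  4  5  6  7  8  9 10 11 12 13
g(k):  0  0  0  1  1  1  0  2  2  1  0  0  0  1
So g(13) = 1.
Build the Grundy sequence for stack B with g(k) = mex{g(k−s) : s ∈ {1, 3, 6}, s ≤ k}:
k:     0  1  2  3  4  5  6  7  8  9 10
g(k):  0  1  0  1  0  1  2  3  2  0  1
So g(10) = 1.
Stack C is a plain Nim stack of size 5, so its Grundy value is 5.
The value of a disjunctive sum is the nim-sum of the parts.
Combined value = 1 XOR 1 XOR 5 = 5.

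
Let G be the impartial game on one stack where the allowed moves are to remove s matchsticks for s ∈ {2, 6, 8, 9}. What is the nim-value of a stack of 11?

Grundy values for subtraction set {2, 6, 8, 9}:
g(0) = mex{} = 0
g(1) = mex{} = 0
g(2) = mex{0} = 1
g(3) = mex{0} = 1
g(4) = mex{1} = 0
g(5) = mex{1} = 0
g(6) = mex{0} = 1
g(7) = mex{0} = 1
g(8) = mex{0,1} = 2
g(9) = mex{0,1} = 2
g(10) = mex{0,1,2} = 3
g(11) = mex{0,1,2} = 3
So g(11) = 3.

3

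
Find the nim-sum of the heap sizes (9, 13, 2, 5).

Compute the nim-sum pairwise:
9 ^ 13 = 4
4 ^ 2 = 6
6 ^ 5 = 3

3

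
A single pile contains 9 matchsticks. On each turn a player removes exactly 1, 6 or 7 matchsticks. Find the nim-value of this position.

Grundy values for subtraction set {1, 6, 7}:
g(0) = mex{} = 0
g(1) = mex{0} = 1
g(2) = mex{1} = 0
g(3) = mex{0} = 1
g(4) = mex{1} = 0
g(5) = mex{0} = 1
g(6) = mex{0,1} = 2
g(7) = mex{0,1,2} = 3
g(8) = mex{0,1,3} = 2
g(9) = mex{0,1,2} = 3
So g(9) = 3.

3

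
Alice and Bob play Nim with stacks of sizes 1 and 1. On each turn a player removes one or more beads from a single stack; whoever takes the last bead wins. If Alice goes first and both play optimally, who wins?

Nim-sum: 1 ^ 1 = 0.
The nim-sum is 0, so this is a P-position: the player to move is in a losing position under optimal play; Alice is about to move from it and so loses — Bob wins.

Bob wins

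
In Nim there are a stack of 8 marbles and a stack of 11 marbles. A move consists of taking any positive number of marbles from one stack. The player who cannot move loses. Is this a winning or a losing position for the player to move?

Winning position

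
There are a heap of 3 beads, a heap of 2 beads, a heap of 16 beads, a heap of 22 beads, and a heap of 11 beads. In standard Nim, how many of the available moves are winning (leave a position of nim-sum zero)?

Compute the nim-sum pairwise:
3 ⊕ 2 = 1
1 ⊕ 16 = 17
17 ⊕ 22 = 7
7 ⊕ 11 = 12
The overall nim-sum is X = 12. A heap of size p has a winning move iff p XOR X < p (reduce it to p XOR X).
  3: 3 XOR 12 = 15 ≥ 3 — no move.
  2: 2 XOR 12 = 14 ≥ 2 — no move.
  16: 16 XOR 12 = 28 ≥ 16 — no move.
  22: 22 XOR 12 = 26 ≥ 22 — no move.
  11: 11 XOR 12 = 7 < 11 — winning move (to 7).
That gives 1 winning move.

1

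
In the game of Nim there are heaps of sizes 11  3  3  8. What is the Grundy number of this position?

Nim-sum: 11 ⊕ 3 ⊕ 3 ⊕ 8 = 3.

3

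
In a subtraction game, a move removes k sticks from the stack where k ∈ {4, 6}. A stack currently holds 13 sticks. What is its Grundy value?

Build the Grundy sequence with g(k) = mex{g(k−s) : s ∈ {4, 6}, s ≤ k}:
g(0) = mex{} = 0
g(1) = mex{} = 0
g(2) = mex{} = 0
g(3) = mex{} = 0
g(4) = mex{0} = 1
g(5) = mex{0} = 1
g(6) = mex{0} = 1
g(7) = mex{0} = 1
g(8) = mex{0,1} = 2
g(9) = mex{0,1} = 2
g(10) = mex{1} = 0
g(11) = mex{1} = 0
g(12) = mex{1,2} = 0
g(13) = mex{1,2} = 0
So g(13) = 0.

0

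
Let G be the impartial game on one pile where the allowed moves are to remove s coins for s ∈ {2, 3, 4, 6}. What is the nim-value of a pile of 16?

Compute g(0), g(1), … for moves {2, 3, 4, 6}:
k:     0  1  2  3  4  5  6  7  8  9 10 11 12 13 14 15 16
g(k):  0  0  1  1  2  2  3  3  0  0  1  1  2  2  3  3  0
So g(16) = 0.

0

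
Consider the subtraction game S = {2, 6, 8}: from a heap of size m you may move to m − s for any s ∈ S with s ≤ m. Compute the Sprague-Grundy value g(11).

Grundy values for subtraction set {2, 6, 8}:
k:     0  1  2  3  4  5  6  7  8  9 10 11
g(k):  0  0  1  1  0  0  1  1  2  2  3  3
So g(11) = 3.

3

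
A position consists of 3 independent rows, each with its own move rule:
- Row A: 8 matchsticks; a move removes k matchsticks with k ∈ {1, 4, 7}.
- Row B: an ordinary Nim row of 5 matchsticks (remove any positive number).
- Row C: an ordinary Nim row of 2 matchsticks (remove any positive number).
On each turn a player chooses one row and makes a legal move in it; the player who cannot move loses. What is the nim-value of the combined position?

7

For row A, compute g(0), g(1), … with moves {1, 4, 7}:
g(0) = mex{} = 0
g(1) = mex{0} = 1
g(2) = mex{1} = 0
g(3) = mex{0} = 1
g(4) = mex{0,1} = 2
g(5) = mex{1,2} = 0
g(6) = mex{0} = 1
g(7) = mex{0,1} = 2
g(8) = mex{1,2} = 0
So g(8) = 0.
Row B is a plain Nim row of size 5, so its Grundy value is 5.
Row C is a plain Nim row of size 2, so its Grundy value is 2.
By the Sprague-Grundy theorem, the Grundy value of a sum of independent games is the XOR of the component values.
Combined value = 0 ⊕ 5 ⊕ 2 = 7.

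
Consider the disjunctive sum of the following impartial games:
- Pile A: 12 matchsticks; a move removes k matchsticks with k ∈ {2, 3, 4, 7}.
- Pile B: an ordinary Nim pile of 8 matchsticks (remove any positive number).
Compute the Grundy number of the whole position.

8

For pile A, compute g(0), g(1), … with moves {2, 3, 4, 7}:
g(0) = mex{} = 0
g(1) = mex{} = 0
g(2) = mex{0} = 1
g(3) = mex{0} = 1
g(4) = mex{0,1} = 2
g(5) = mex{0,1} = 2
g(6) = mex{1,2} = 0
g(7) = mex{0,1,2} = 3
g(8) = mex{0,2} = 1
g(9) = mex{0,1,2,3} = 4
g(10) = mex{0,1,3} = 2
g(11) = mex{1,2,3,4} = 0
g(12) = mex{1,2,4} = 0
So g(12) = 0.
Pile B is a plain Nim pile of size 8, so its Grundy value is 8.
The value of a disjunctive sum is the nim-sum of the parts.
Combined value = 0 ⊕ 8 = 8.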